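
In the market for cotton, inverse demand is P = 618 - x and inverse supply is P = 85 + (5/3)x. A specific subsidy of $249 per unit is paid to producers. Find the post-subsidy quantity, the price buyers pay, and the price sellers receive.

x' = 293.25; buyers pay $324.75; sellers receive $573.75

Pre-subsidy: 618 - x = 85 + (5/3)x gives x* = 199.875 and P* = 418.125.
With the subsidy, sellers receive Ps = Pb + 249 for each unit, where Pb is the price buyers pay.
On the curves, Pb = 618 - x and Ps = 85 + (5/3)x; the wedge Ps − Pb = 249 gives 85 + (5/3)x − (618 - x) = 249, so x' = 293.25.
Then Pb = 618 − 1·293.25 = 324.75 and Ps = 85 + (5/3)·293.25 = 573.75.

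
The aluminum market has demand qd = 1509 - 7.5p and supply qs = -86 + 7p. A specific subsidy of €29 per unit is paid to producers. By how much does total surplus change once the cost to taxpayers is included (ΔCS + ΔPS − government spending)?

Net change in total surplus = -€1522.5

Pre-subsidy: 1509 - 7.5p = -86 + 7p gives p* = 110, q* = 684.
With the subsidy, sellers receive ps = pb + 29 for each unit, where pb is the price buyers pay.
Supply in terms of pb becomes qs = -86 + 7(pb + 29) = 117 + 7pb. Setting this equal to demand: 1509 - 7.5pb = 117 + 7pb, so pb = 96.
Sellers receive ps = 96 + 29 = 125; q' = 1509 − 7.5·96 = 789.
ΔCS = ½(684 + 789)(110 − 96) = 10311; ΔPS = ½(684 + 789)(125 − 110) = 11047.5.
Government spending = 29 × 789 = 22881.
Net change = 10311 + 11047.5 − 22881 = -1522.5. The loss equals the DWL triangle ½·29·105.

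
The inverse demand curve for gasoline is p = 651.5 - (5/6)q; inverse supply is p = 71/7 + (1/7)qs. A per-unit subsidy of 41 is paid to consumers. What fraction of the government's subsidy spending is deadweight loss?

Pre-subsidy: 651.5 - (5/6)q = 71/7 + (1/7)q gives q* = 657 and p* = 104.
With the rebate, buyers effectively pay pb = ps − 41, where ps is the price sellers receive.
On the curves, pb = 651.5 - (5/6)q and ps = 71/7 + (1/7)q; the wedge ps − pb = 41 gives 71/7 + (1/7)q − (651.5 - (5/6)q) = 41, so q' = 699.
Then pb = 651.5 − (5/6)·699 = 69 and ps = 71/7 + (1/7)·699 = 110.
ΔCS = ½(657 + 699)(104 − 69) = 23730; ΔPS = ½(657 + 699)(110 − 104) = 4068.
Government spending = 41 × 699 = 28659.
DWL = ½ × 41 × (699 − 657) = 861; fraction = 861 / 28659 = 7/233.

DWL / government spending = 7/233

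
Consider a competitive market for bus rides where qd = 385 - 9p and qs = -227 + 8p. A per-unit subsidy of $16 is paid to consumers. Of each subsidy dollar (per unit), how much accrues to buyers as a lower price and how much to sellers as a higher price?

Pre-subsidy: 385 - 9p = -227 + 8p gives p* = 36, q* = 61.
With the rebate, buyers effectively pay pb = ps − 16, where ps is the price sellers receive.
Demand in terms of ps becomes qd = 385 − 9(ps − 16) = 529 - 9ps. Setting this equal to supply: 529 - 9ps = -227 + 8ps, so ps = 756/17.
Buyers pay pb = 756/17 − 16 = 484/17; q' = -227 + 8·(756/17) = 2189/17.
Buyers' price falls by p* − pb = 36 − 484/17 = 128/17; sellers' price rises by ps − p* = 756/17 − 36 = 144/17.

Buyers gain 128/17 per unit; sellers gain 144/17 per unit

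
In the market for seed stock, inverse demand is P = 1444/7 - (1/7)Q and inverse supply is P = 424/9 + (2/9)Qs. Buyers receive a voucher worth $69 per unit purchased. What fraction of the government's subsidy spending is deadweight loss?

Pre-subsidy: 1444/7 - (1/7)Q = 424/9 + (2/9)Q gives Q* = 436 and P* = 144.
With the rebate, buyers effectively pay Pb = Ps − 69, where Ps is the price sellers receive.
On the curves, Pb = 1444/7 - (1/7)Q and Ps = 424/9 + (2/9)Q; the wedge Ps − Pb = 69 gives 424/9 + (2/9)Q − (1444/7 - (1/7)Q) = 69, so Q' = 625.
Then Pb = 1444/7 − (1/7)·625 = 117 and Ps = 424/9 + (2/9)·625 = 186.
ΔCS = ½(436 + 625)(144 − 117) = 14323.5; ΔPS = ½(436 + 625)(186 − 144) = 22281.
Government spending = 69 × 625 = 43125.
DWL = ½ × 69 × (625 − 436) = 6520.5; fraction = 6520.5 / 43125 = 0.1512.

DWL / government spending = 0.1512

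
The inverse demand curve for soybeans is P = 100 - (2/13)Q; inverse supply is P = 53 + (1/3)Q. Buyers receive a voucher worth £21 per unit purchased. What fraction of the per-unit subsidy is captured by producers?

Producer share = 13/19

Pre-subsidy: 100 - (2/13)Q = 53 + (1/3)Q gives Q* = 1833/19 and P* = 1618/19.
With the rebate, buyers effectively pay Pb = Ps − 21, where Ps is the price sellers receive.
On the curves, Pb = 100 - (2/13)Q and Ps = 53 + (1/3)Q; the wedge Ps − Pb = 21 gives 53 + (1/3)Q − (100 - (2/13)Q) = 21, so Q' = 2652/19.
Then Pb = 100 − (2/13)·(2652/19) = 1492/19 and Ps = 53 + (1/3)·(2652/19) = 1891/19.
Buyers' price falls by P* − Pb = 1618/19 − 1492/19 = 126/19; sellers' price rises by Ps − P* = 1891/19 − 1618/19 = 273/19.
So producers capture (273/19)/21 = 13/19 of each unit of subsidy.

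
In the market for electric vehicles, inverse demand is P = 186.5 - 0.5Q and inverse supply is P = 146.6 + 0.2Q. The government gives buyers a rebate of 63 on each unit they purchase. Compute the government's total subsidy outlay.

Government cost = 9261

Pre-subsidy: 186.5 - 0.5Q = 146.6 + 0.2Q gives Q* = 57 and P* = 158.
With the rebate, buyers effectively pay Pb = Ps − 63, where Ps is the price sellers receive.
On the curves, Pb = 186.5 - 0.5Q and Ps = 146.6 + 0.2Q; the wedge Ps − Pb = 63 gives 146.6 + 0.2Q − (186.5 - 0.5Q) = 63, so Q' = 147.
Then Pb = 186.5 − 0.5·147 = 113 and Ps = 146.6 + 0.2·147 = 176.
Government outlay = subsidy × quantity = 63 × 147 = 9261.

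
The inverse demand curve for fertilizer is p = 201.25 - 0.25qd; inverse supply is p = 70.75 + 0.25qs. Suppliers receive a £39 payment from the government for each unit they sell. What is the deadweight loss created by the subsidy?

Deadweight loss = £1521

Pre-subsidy: 201.25 - 0.25q = 70.75 + 0.25q gives q* = 261 and p* = 136.
With the subsidy, sellers receive ps = pb + 39 for each unit, where pb is the price buyers pay.
On the curves, pb = 201.25 - 0.25q and ps = 70.75 + 0.25q; the wedge ps − pb = 39 gives 70.75 + 0.25q − (201.25 - 0.25q) = 39, so q' = 339.
Then pb = 201.25 − 0.25·339 = 116.5 and ps = 70.75 + 0.25·339 = 155.5.
The subsidy expands output by 339 − 261 = 78 past the efficient level; on those units the gap between marginal cost and willingness to pay runs from 0 up to 39.
DWL = ½ × 39 × 78 = 1521.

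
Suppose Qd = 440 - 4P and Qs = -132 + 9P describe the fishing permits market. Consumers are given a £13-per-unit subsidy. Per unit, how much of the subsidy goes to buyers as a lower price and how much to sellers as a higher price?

Buyers gain £9 per unit; sellers gain £4 per unit

Pre-subsidy: 440 - 4P = -132 + 9P gives P* = 44, Q* = 264.
With the rebate, buyers effectively pay Pb = Ps − 13, where Ps is the price sellers receive.
Demand in terms of Ps becomes Qd = 440 − 4(Ps − 13) = 492 - 4Ps. Setting this equal to supply: 492 - 4Ps = -132 + 9Ps, so Ps = 48.
Buyers pay Pb = 48 − 13 = 35; Q' = -132 + 9·48 = 300.
Buyers' price falls by P* − Pb = 44 − 35 = 9; sellers' price rises by Ps − P* = 48 − 44 = 4.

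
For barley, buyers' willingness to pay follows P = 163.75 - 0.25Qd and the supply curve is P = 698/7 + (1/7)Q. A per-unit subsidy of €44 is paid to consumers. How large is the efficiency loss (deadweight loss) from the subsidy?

Deadweight loss = €2464

Pre-subsidy: 163.75 - 0.25Q = 698/7 + (1/7)Q gives Q* = 163 and P* = 123.
With the rebate, buyers effectively pay Pb = Ps − 44, where Ps is the price sellers receive.
On the curves, Pb = 163.75 - 0.25Q and Ps = 698/7 + (1/7)Q; the wedge Ps − Pb = 44 gives 698/7 + (1/7)Q − (163.75 - 0.25Q) = 44, so Q' = 275.
Then Pb = 163.75 − 0.25·275 = 95 and Ps = 698/7 + (1/7)·275 = 139.
The subsidy expands output by 275 − 163 = 112 past the efficient level; on those units the gap between marginal cost and willingness to pay runs from 0 up to 44.
DWL = ½ × 44 × 112 = 2464.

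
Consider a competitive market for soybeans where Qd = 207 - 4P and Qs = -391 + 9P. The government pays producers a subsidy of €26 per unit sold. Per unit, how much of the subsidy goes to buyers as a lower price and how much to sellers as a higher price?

Buyers gain €18 per unit; sellers gain €8 per unit

Pre-subsidy: 207 - 4P = -391 + 9P gives P* = 46, Q* = 23.
With the subsidy, sellers receive Ps = Pb + 26 for each unit, where Pb is the price buyers pay.
Supply in terms of Pb becomes Qs = -391 + 9(Pb + 26) = -157 + 9Pb. Setting this equal to demand: 207 - 4Pb = -157 + 9Pb, so Pb = 28.
Sellers receive Ps = 28 + 26 = 54; Q' = 207 − 4·28 = 95.
Buyers' price falls by P* − Pb = 46 − 28 = 18; sellers' price rises by Ps − P* = 54 − 46 = 8.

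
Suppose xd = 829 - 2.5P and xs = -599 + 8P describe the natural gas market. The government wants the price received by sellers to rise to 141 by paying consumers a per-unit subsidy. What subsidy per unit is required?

Required subsidy s = 21 per unit

At a seller price of 141, quantity supplied is -599 + 8·141 = 529.
Buyers absorb 529 only when they pay Pb with 829 − 2.5·Pb = 529, i.e. Pb = 120.
s = Ps − Pb = 141 − 120 = 21.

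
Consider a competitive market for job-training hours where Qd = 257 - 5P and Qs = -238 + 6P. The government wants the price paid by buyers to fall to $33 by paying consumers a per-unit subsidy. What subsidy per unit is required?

At a buyer price of 33, quantity demanded is 257 − 5·33 = 92.
Sellers supply 92 only when they receive Ps with -238 + 6·Ps = 92, i.e. Ps = 55.
s = Ps − Pb = 55 − 33 = 22.

Required subsidy s = $22 per unit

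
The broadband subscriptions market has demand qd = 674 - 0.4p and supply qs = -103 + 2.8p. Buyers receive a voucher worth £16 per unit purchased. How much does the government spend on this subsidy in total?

Pre-subsidy: 674 - 0.4p = -103 + 2.8p gives p* = 242.8125, q* = 576.875.
With the rebate, buyers effectively pay pb = ps − 16, where ps is the price sellers receive.
Demand in terms of ps becomes qd = 674 − 0.4(ps − 16) = 680.4 - 0.4ps. Setting this equal to supply: 680.4 - 0.4ps = -103 + 2.8ps, so ps = 244.8125.
Buyers pay pb = 244.8125 − 16 = 228.8125; q' = -103 + 2.8·244.8125 = 582.475.
Government outlay = subsidy × quantity = 16 × 582.475 = 9319.6.

Government cost = £9319.6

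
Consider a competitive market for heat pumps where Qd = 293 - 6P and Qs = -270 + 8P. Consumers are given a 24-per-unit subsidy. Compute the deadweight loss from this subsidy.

Deadweight loss = 6912/7

Pre-subsidy: 293 - 6P = -270 + 8P gives P* = 563/14, Q* = 362/7.
With the rebate, buyers effectively pay Pb = Ps − 24, where Ps is the price sellers receive.
Demand in terms of Ps becomes Qd = 293 − 6(Ps − 24) = 437 - 6Ps. Setting this equal to supply: 437 - 6Ps = -270 + 8Ps, so Ps = 50.5.
Buyers pay Pb = 50.5 − 24 = 26.5; Q' = -270 + 8·50.5 = 134.
The subsidy expands output by 134 − 362/7 = 576/7 past the efficient level; on those units the gap between marginal cost and willingness to pay runs from 0 up to 24.
DWL = ½ × 24 × 576/7 = 6912/7.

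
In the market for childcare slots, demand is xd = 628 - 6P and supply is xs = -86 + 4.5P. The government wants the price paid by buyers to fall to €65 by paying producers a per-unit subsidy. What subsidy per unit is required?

At a buyer price of 65, quantity demanded is 628 − 6·65 = 238.
Sellers supply 238 only when they receive Ps with -86 + 4.5·Ps = 238, i.e. Ps = 72.
s = Ps − Pb = 72 − 65 = 7.

Required subsidy s = €7 per unit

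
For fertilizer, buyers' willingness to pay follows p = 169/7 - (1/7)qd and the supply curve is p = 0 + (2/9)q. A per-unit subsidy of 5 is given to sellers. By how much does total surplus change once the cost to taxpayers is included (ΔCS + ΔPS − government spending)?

Net change in total surplus = -1575/46

Pre-subsidy: 169/7 - (1/7)q = 0 + (2/9)q gives q* = 1521/23 and p* = 338/23.
With the subsidy, sellers receive ps = pb + 5 for each unit, where pb is the price buyers pay.
On the curves, pb = 169/7 - (1/7)q and ps = 0 + (2/9)q; the wedge ps − pb = 5 gives 0 + (2/9)q − (169/7 - (1/7)q) = 5, so q' = 1836/23.
Then pb = 169/7 − (1/7)·(1836/23) = 293/23 and ps = 0 + (2/9)·(1836/23) = 408/23.
ΔCS = ½(1521/23 + 1836/23)(338/23 − 293/23) = 151065/1058; ΔPS = ½(1521/23 + 1836/23)(408/23 − 338/23) = 117495/529.
Government spending = 5 × 1836/23 = 9180/23.
Net change = 151065/1058 + 117495/529 − 9180/23 = -1575/46. The loss equals the DWL triangle ½·5·315/23.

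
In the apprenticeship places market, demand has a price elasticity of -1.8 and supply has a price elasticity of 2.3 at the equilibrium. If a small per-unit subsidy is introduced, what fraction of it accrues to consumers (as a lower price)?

For a small subsidy around the equilibrium, the benefit split depends on the relative slopes, which at a point are proportional to the elasticities.
Buyer share = εs/(εs + |εd|) = 2.3/(2.3 + 1.8) = 23/41; seller share = |εd|/(εs + |εd|) = 18/41.

Consumer share = 23/41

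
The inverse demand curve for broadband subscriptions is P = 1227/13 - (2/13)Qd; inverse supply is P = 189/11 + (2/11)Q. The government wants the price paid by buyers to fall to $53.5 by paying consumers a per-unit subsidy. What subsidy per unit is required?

Required subsidy s = $12 per unit

At a buyer price of 53.5, quantity demanded is 613.5 − 6.5·53.5 = 265.75.
Sellers supply 265.75 only when they receive Ps = 189/11 + (2/11)·265.75 = 65.5.
s = Ps − Pb = 65.5 − 53.5 = 12.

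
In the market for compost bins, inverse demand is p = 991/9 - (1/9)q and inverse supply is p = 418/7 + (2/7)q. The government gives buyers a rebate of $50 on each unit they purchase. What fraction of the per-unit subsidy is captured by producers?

Producer share = 0.72

Pre-subsidy: 991/9 - (1/9)q = 418/7 + (2/7)q gives q* = 127 and p* = 96.
With the rebate, buyers effectively pay pb = ps − 50, where ps is the price sellers receive.
On the curves, pb = 991/9 - (1/9)q and ps = 418/7 + (2/7)q; the wedge ps − pb = 50 gives 418/7 + (2/7)q − (991/9 - (1/9)q) = 50, so q' = 253.
Then pb = 991/9 − (1/9)·253 = 82 and ps = 418/7 + (2/7)·253 = 132.
Buyers' price falls by p* − pb = 96 − 82 = 14; sellers' price rises by ps − p* = 132 − 96 = 36.
So producers capture 36/50 = 0.72 of each unit of subsidy.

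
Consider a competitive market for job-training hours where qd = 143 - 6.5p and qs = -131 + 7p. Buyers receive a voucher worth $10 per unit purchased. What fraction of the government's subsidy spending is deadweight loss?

Pre-subsidy: 143 - 6.5p = -131 + 7p gives p* = 548/27, q* = 299/27.
With the rebate, buyers effectively pay pb = ps − 10, where ps is the price sellers receive.
Demand in terms of ps becomes qd = 143 − 6.5(ps − 10) = 208 - 6.5ps. Setting this equal to supply: 208 - 6.5ps = -131 + 7ps, so ps = 226/9.
Buyers pay pb = 226/9 − 10 = 136/9; q' = -131 + 7·(226/9) = 403/9.
ΔCS = ½(299/27 + 403/9)(548/27 − 136/9) = 105560/729; ΔPS = ½(299/27 + 403/9)(226/9 − 548/27) = 98020/729.
Government spending = 10 × 403/9 = 4030/9.
DWL = ½ × 10 × (403/9 − 299/27) = 4550/27; fraction = (4550/27) / (4030/9) = 35/93.

DWL / government spending = 35/93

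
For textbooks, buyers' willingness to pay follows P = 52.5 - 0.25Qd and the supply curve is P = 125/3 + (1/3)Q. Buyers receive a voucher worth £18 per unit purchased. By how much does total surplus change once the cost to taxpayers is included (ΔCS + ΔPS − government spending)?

Pre-subsidy: 52.5 - 0.25Q = 125/3 + (1/3)Q gives Q* = 130/7 and P* = 335/7.
With the rebate, buyers effectively pay Pb = Ps − 18, where Ps is the price sellers receive.
On the curves, Pb = 52.5 - 0.25Q and Ps = 125/3 + (1/3)Q; the wedge Ps − Pb = 18 gives 125/3 + (1/3)Q − (52.5 - 0.25Q) = 18, so Q' = 346/7.
Then Pb = 52.5 − 0.25·(346/7) = 281/7 and Ps = 125/3 + (1/3)·(346/7) = 407/7.
ΔCS = ½(130/7 + 346/7)(335/7 − 281/7) = 1836/7; ΔPS = ½(130/7 + 346/7)(407/7 − 335/7) = 2448/7.
Government spending = 18 × 346/7 = 6228/7.
Net change = 1836/7 + 2448/7 − 6228/7 = -1944/7. The loss equals the DWL triangle ½·18·216/7.

Net change in total surplus = -1944/7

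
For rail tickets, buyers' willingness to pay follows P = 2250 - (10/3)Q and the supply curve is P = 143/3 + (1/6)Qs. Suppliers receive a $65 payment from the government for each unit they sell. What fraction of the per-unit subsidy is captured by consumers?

Pre-subsidy: 2250 - (10/3)Q = 143/3 + (1/6)Q gives Q* = 13214/21 and P* = 9610/63.
With the subsidy, sellers receive Ps = Pb + 65 for each unit, where Pb is the price buyers pay.
On the curves, Pb = 2250 - (10/3)Q and Ps = 143/3 + (1/6)Q; the wedge Ps − Pb = 65 gives 143/3 + (1/6)Q − (2250 - (10/3)Q) = 65, so Q' = 13604/21.
Then Pb = 2250 − (10/3)·(13604/21) = 5710/63 and Ps = 143/3 + (1/6)·(13604/21) = 9805/63.
Buyers' price falls by P* − Pb = 9610/63 − 5710/63 = 1300/21; sellers' price rises by Ps − P* = 9805/63 − 9610/63 = 65/21.
So consumers capture (1300/21)/65 = 20/21 of each unit of subsidy.

Consumer share = 20/21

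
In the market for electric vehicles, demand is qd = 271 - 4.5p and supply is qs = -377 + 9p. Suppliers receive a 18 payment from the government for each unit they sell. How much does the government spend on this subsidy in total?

Pre-subsidy: 271 - 4.5p = -377 + 9p gives p* = 48, q* = 55.
With the subsidy, sellers receive ps = pb + 18 for each unit, where pb is the price buyers pay.
Supply in terms of pb becomes qs = -377 + 9(pb + 18) = -215 + 9pb. Setting this equal to demand: 271 - 4.5pb = -215 + 9pb, so pb = 36.
Sellers receive ps = 36 + 18 = 54; q' = 271 − 4.5·36 = 109.
Government outlay = subsidy × quantity = 18 × 109 = 1962.

Government cost = 1962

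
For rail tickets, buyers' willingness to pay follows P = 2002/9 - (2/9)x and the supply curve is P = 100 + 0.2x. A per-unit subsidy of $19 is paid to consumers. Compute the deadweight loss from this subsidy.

Deadweight loss = $427.5

Pre-subsidy: 2002/9 - (2/9)x = 100 + 0.2x gives x* = 290 and P* = 158.
With the rebate, buyers effectively pay Pb = Ps − 19, where Ps is the price sellers receive.
On the curves, Pb = 2002/9 - (2/9)x and Ps = 100 + 0.2x; the wedge Ps − Pb = 19 gives 100 + 0.2x − (2002/9 - (2/9)x) = 19, so x' = 335.
Then Pb = 2002/9 − (2/9)·335 = 148 and Ps = 100 + 0.2·335 = 167.
The subsidy expands output by 335 − 290 = 45 past the efficient level; on those units the gap between marginal cost and willingness to pay runs from 0 up to 19.
DWL = ½ × 19 × 45 = 427.5.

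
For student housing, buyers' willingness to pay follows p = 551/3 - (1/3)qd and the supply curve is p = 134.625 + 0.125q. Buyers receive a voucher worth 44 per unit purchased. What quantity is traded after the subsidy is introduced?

Pre-subsidy: 551/3 - (1/3)q = 134.625 + 0.125q gives q* = 107 and p* = 148.
With the rebate, buyers effectively pay pb = ps − 44, where ps is the price sellers receive.
On the curves, pb = 551/3 - (1/3)q and ps = 134.625 + 0.125q; the wedge ps − pb = 44 gives 134.625 + 0.125q − (551/3 - (1/3)q) = 44, so q' = 203.
Then pb = 551/3 − (1/3)·203 = 116 and ps = 134.625 + 0.125·203 = 160.

q' = 203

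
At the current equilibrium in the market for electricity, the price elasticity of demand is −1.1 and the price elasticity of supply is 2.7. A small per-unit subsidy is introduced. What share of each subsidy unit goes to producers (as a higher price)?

Producer share = 11/38

For a small subsidy around the equilibrium, the benefit split depends on the relative slopes, which at a point are proportional to the elasticities.
Buyer share = εs/(εs + |εd|) = 2.7/(2.7 + 1.1) = 27/38; seller share = |εd|/(εs + |εd|) = 11/38.
So producers capture 11/38 of the subsidy.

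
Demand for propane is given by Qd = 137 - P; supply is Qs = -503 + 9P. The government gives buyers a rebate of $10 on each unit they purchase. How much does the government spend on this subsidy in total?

Pre-subsidy: 137 - P = -503 + 9P gives P* = 64, Q* = 73.
With the rebate, buyers effectively pay Pb = Ps − 10, where Ps is the price sellers receive.
Demand in terms of Ps becomes Qd = 137 − 1(Ps − 10) = 147 - Ps. Setting this equal to supply: 147 - Ps = -503 + 9Ps, so Ps = 65.
Buyers pay Pb = 65 − 10 = 55; Q' = -503 + 9·65 = 82.
Government outlay = subsidy × quantity = 10 × 82 = 820.

Government cost = $820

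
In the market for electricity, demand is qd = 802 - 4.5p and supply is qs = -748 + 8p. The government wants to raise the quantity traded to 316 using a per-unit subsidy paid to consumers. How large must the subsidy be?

At q = 316, invert demand for the buyer price: pb = (802 − 316)/4.5 = 108; invert supply for the seller price: ps = (316 − (-748))/8 = 133.
The subsidy must fill the gap: s = ps − pb = 133 − 108 = 25.

Required subsidy s = 25 per unit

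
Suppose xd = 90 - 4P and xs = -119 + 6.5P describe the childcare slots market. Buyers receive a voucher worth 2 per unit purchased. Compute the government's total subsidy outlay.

Pre-subsidy: 90 - 4P = -119 + 6.5P gives P* = 418/21, x* = 218/21.
With the rebate, buyers effectively pay Pb = Ps − 2, where Ps is the price sellers receive.
Demand in terms of Ps becomes xd = 90 − 4(Ps − 2) = 98 - 4Ps. Setting this equal to supply: 98 - 4Ps = -119 + 6.5Ps, so Ps = 62/3.
Buyers pay Pb = 62/3 − 2 = 56/3; x' = -119 + 6.5·(62/3) = 46/3.
Government outlay = subsidy × quantity = 2 × 46/3 = 92/3.

Government cost = 92/3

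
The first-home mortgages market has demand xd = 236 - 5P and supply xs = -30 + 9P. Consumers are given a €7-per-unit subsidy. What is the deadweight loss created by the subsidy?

Deadweight loss = €78.75

Pre-subsidy: 236 - 5P = -30 + 9P gives P* = 19, x* = 141.
With the rebate, buyers effectively pay Pb = Ps − 7, where Ps is the price sellers receive.
Demand in terms of Ps becomes xd = 236 − 5(Ps − 7) = 271 - 5Ps. Setting this equal to supply: 271 - 5Ps = -30 + 9Ps, so Ps = 21.5.
Buyers pay Pb = 21.5 − 7 = 14.5; x' = -30 + 9·21.5 = 163.5.
The subsidy expands output by 163.5 − 141 = 22.5 past the efficient level; on those units the gap between marginal cost and willingness to pay runs from 0 up to 7.
DWL = ½ × 7 × 22.5 = 78.75.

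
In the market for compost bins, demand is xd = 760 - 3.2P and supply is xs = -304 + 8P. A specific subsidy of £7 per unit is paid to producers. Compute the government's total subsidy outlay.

Government cost = £3304

Pre-subsidy: 760 - 3.2P = -304 + 8P gives P* = 95, x* = 456.
With the subsidy, sellers receive Ps = Pb + 7 for each unit, where Pb is the price buyers pay.
Supply in terms of Pb becomes xs = -304 + 8(Pb + 7) = -248 + 8Pb. Setting this equal to demand: 760 - 3.2Pb = -248 + 8Pb, so Pb = 90.
Sellers receive Ps = 90 + 7 = 97; x' = 760 − 3.2·90 = 472.
Government outlay = subsidy × quantity = 7 × 472 = 3304.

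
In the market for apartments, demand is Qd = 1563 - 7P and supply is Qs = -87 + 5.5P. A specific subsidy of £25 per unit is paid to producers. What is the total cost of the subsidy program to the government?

Pre-subsidy: 1563 - 7P = -87 + 5.5P gives P* = 132, Q* = 639.
With the subsidy, sellers receive Ps = Pb + 25 for each unit, where Pb is the price buyers pay.
Supply in terms of Pb becomes Qs = -87 + 5.5(Pb + 25) = 50.5 + 5.5Pb. Setting this equal to demand: 1563 - 7Pb = 50.5 + 5.5Pb, so Pb = 121.
Sellers receive Ps = 121 + 25 = 146; Q' = 1563 − 7·121 = 716.
Government outlay = subsidy × quantity = 25 × 716 = 17900.

Government cost = £17900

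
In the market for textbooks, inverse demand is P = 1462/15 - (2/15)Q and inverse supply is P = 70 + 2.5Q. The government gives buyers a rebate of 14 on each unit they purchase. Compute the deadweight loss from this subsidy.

Pre-subsidy: 1462/15 - (2/15)Q = 70 + 2.5Q gives Q* = 824/79 and P* = 7590/79.
With the rebate, buyers effectively pay Pb = Ps − 14, where Ps is the price sellers receive.
On the curves, Pb = 1462/15 - (2/15)Q and Ps = 70 + 2.5Q; the wedge Ps − Pb = 14 gives 70 + 2.5Q − (1462/15 - (2/15)Q) = 14, so Q' = 1244/79.
Then Pb = 1462/15 − (2/15)·(1244/79) = 7534/79 and Ps = 70 + 2.5·(1244/79) = 8640/79.
The subsidy expands output by 1244/79 − 824/79 = 420/79 past the efficient level; on those units the gap between marginal cost and willingness to pay runs from 0 up to 14.
DWL = ½ × 14 × 420/79 = 2940/79.

Deadweight loss = 2940/79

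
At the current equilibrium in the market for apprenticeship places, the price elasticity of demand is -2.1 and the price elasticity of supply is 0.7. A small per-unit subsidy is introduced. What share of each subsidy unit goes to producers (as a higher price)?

Producer share = 0.75

For a small subsidy around the equilibrium, the benefit split depends on the relative slopes, which at a point are proportional to the elasticities.
Buyer share = εs/(εs + |εd|) = 0.7/(0.7 + 2.1) = 0.25; seller share = |εd|/(εs + |εd|) = 0.75.
So producers capture 0.75 of the subsidy.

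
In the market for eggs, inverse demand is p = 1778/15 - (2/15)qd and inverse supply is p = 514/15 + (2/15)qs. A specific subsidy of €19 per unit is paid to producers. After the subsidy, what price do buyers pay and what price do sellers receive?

Pre-subsidy: 1778/15 - (2/15)q = 514/15 + (2/15)q gives q* = 316 and p* = 76.4.
With the subsidy, sellers receive ps = pb + 19 for each unit, where pb is the price buyers pay.
On the curves, pb = 1778/15 - (2/15)q and ps = 514/15 + (2/15)q; the wedge ps − pb = 19 gives 514/15 + (2/15)q − (1778/15 - (2/15)q) = 19, so q' = 387.25.
Then pb = 1778/15 − (2/15)·387.25 = 66.9 and ps = 514/15 + (2/15)·387.25 = 85.9.

Buyers pay €66.9; sellers receive €85.9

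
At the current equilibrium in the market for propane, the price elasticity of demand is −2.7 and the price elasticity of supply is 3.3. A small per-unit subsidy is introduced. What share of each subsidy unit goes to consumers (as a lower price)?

For a small subsidy around the equilibrium, the benefit split depends on the relative slopes, which at a point are proportional to the elasticities.
Buyer share = εs/(εs + |εd|) = 3.3/(3.3 + 2.7) = 0.55; seller share = |εd|/(εs + |εd|) = 0.45.

Consumer share = 0.55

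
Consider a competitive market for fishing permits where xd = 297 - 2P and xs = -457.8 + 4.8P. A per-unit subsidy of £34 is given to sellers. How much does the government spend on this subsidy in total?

Government cost = £4182

Pre-subsidy: 297 - 2P = -457.8 + 4.8P gives P* = 111, x* = 75.
With the subsidy, sellers receive Ps = Pb + 34 for each unit, where Pb is the price buyers pay.
Supply in terms of Pb becomes xs = -457.8 + 4.8(Pb + 34) = -294.6 + 4.8Pb. Setting this equal to demand: 297 - 2Pb = -294.6 + 4.8Pb, so Pb = 87.
Sellers receive Ps = 87 + 34 = 121; x' = 297 − 2·87 = 123.
Government outlay = subsidy × quantity = 34 × 123 = 4182.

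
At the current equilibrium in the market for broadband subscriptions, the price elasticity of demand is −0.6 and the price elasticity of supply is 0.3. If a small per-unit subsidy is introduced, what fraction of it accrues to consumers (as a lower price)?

Consumer share = 1/3

For a small subsidy around the equilibrium, the benefit split depends on the relative slopes, which at a point are proportional to the elasticities.
Buyer share = εs/(εs + |εd|) = 0.3/(0.3 + 0.6) = 1/3; seller share = |εd|/(εs + |εd|) = 2/3.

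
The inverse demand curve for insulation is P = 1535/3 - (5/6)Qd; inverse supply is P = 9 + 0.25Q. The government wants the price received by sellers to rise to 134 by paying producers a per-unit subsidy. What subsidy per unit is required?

Required subsidy s = 39 per unit

At a seller price of 134, quantity supplied is -36 + 4·134 = 500.
Buyers absorb 500 only when they pay Pb = 1535/3 − (5/6)·500 = 95.
s = Ps − Pb = 134 − 95 = 39.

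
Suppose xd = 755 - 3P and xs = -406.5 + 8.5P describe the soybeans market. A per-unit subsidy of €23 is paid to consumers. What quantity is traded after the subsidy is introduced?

x' = 503

Pre-subsidy: 755 - 3P = -406.5 + 8.5P gives P* = 101, x* = 452.
With the rebate, buyers effectively pay Pb = Ps − 23, where Ps is the price sellers receive.
Demand in terms of Ps becomes xd = 755 − 3(Ps − 23) = 824 - 3Ps. Setting this equal to supply: 824 - 3Ps = -406.5 + 8.5Ps, so Ps = 107.
Buyers pay Pb = 107 − 23 = 84; x' = -406.5 + 8.5·107 = 503.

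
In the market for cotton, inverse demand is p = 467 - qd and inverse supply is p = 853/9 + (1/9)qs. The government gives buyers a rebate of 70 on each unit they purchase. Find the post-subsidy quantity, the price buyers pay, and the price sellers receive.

Pre-subsidy: 467 - q = 853/9 + (1/9)q gives q* = 335 and p* = 132.
With the rebate, buyers effectively pay pb = ps − 70, where ps is the price sellers receive.
On the curves, pb = 467 - q and ps = 853/9 + (1/9)q; the wedge ps − pb = 70 gives 853/9 + (1/9)q − (467 - q) = 70, so q' = 398.
Then pb = 467 − 1·398 = 69 and ps = 853/9 + (1/9)·398 = 139.

q' = 398; buyers pay 69; sellers receive 139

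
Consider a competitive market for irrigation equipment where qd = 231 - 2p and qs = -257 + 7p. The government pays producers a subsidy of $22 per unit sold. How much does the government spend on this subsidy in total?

Pre-subsidy: 231 - 2p = -257 + 7p gives p* = 488/9, q* = 1103/9.
With the subsidy, sellers receive ps = pb + 22 for each unit, where pb is the price buyers pay.
Supply in terms of pb becomes qs = -257 + 7(pb + 22) = -103 + 7pb. Setting this equal to demand: 231 - 2pb = -103 + 7pb, so pb = 334/9.
Sellers receive ps = 334/9 + 22 = 532/9; q' = 231 − 2·(334/9) = 1411/9.
Government outlay = subsidy × quantity = 22 × 1411/9 = 31042/9.

Government cost = 31042/9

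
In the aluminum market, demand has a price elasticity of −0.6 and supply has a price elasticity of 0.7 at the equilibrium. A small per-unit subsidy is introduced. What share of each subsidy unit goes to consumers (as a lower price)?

Consumer share = 7/13

For a small subsidy around the equilibrium, the benefit split depends on the relative slopes, which at a point are proportional to the elasticities.
Buyer share = εs/(εs + |εd|) = 0.7/(0.7 + 0.6) = 7/13; seller share = |εd|/(εs + |εd|) = 6/13.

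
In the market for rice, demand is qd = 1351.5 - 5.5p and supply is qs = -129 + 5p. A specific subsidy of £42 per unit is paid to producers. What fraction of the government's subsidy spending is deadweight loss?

Pre-subsidy: 1351.5 - 5.5p = -129 + 5p gives p* = 141, q* = 576.
With the subsidy, sellers receive ps = pb + 42 for each unit, where pb is the price buyers pay.
Supply in terms of pb becomes qs = -129 + 5(pb + 42) = 81 + 5pb. Setting this equal to demand: 1351.5 - 5.5pb = 81 + 5pb, so pb = 121.
Sellers receive ps = 121 + 42 = 163; q' = 1351.5 − 5.5·121 = 686.
ΔCS = ½(576 + 686)(141 − 121) = 12620; ΔPS = ½(576 + 686)(163 − 141) = 13882.
Government spending = 42 × 686 = 28812.
DWL = ½ × 42 × (686 − 576) = 2310; fraction = 2310 / 28812 = 55/686.

DWL / government spending = 55/686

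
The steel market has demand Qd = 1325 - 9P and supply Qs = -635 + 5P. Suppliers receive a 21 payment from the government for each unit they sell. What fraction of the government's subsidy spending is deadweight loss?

DWL / government spending = 27/106

Pre-subsidy: 1325 - 9P = -635 + 5P gives P* = 140, Q* = 65.
With the subsidy, sellers receive Ps = Pb + 21 for each unit, where Pb is the price buyers pay.
Supply in terms of Pb becomes Qs = -635 + 5(Pb + 21) = -530 + 5Pb. Setting this equal to demand: 1325 - 9Pb = -530 + 5Pb, so Pb = 132.5.
Sellers receive Ps = 132.5 + 21 = 153.5; Q' = 1325 − 9·132.5 = 132.5.
ΔCS = ½(65 + 132.5)(140 − 132.5) = 740.625; ΔPS = ½(65 + 132.5)(153.5 − 140) = 1333.125.
Government spending = 21 × 132.5 = 2782.5.
DWL = ½ × 21 × (132.5 − 65) = 708.75; fraction = 708.75 / 2782.5 = 27/106.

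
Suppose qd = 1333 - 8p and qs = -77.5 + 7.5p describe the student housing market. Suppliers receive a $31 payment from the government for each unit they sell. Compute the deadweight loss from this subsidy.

Deadweight loss = $1860

Pre-subsidy: 1333 - 8p = -77.5 + 7.5p gives p* = 91, q* = 605.
With the subsidy, sellers receive ps = pb + 31 for each unit, where pb is the price buyers pay.
Supply in terms of pb becomes qs = -77.5 + 7.5(pb + 31) = 155 + 7.5pb. Setting this equal to demand: 1333 - 8pb = 155 + 7.5pb, so pb = 76.
Sellers receive ps = 76 + 31 = 107; q' = 1333 − 8·76 = 725.
The subsidy expands output by 725 − 605 = 120 past the efficient level; on those units the gap between marginal cost and willingness to pay runs from 0 up to 31.
DWL = ½ × 31 × 120 = 1860.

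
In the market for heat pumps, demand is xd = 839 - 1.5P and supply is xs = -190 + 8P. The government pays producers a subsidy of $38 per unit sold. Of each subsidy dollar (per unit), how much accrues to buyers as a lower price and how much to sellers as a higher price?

Buyers gain $32 per unit; sellers gain $6 per unit

Pre-subsidy: 839 - 1.5P = -190 + 8P gives P* = 2058/19, x* = 12854/19.
With the subsidy, sellers receive Ps = Pb + 38 for each unit, where Pb is the price buyers pay.
Supply in terms of Pb becomes xs = -190 + 8(Pb + 38) = 114 + 8Pb. Setting this equal to demand: 839 - 1.5Pb = 114 + 8Pb, so Pb = 1450/19.
Sellers receive Ps = 1450/19 + 38 = 2172/19; x' = 839 − 1.5·(1450/19) = 13766/19.
Buyers' price falls by P* − Pb = 2058/19 − 1450/19 = 32; sellers' price rises by Ps − P* = 2172/19 − 2058/19 = 6.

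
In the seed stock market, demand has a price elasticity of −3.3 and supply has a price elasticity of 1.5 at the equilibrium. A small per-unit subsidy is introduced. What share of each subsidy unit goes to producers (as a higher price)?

Producer share = 0.6875

For a small subsidy around the equilibrium, the benefit split depends on the relative slopes, which at a point are proportional to the elasticities.
Buyer share = εs/(εs + |εd|) = 1.5/(1.5 + 3.3) = 0.3125; seller share = |εd|/(εs + |εd|) = 0.6875.
So producers capture 0.6875 of the subsidy.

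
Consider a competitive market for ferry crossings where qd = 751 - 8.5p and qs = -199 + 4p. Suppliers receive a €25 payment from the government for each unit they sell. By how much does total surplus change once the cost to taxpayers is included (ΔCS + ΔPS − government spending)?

Pre-subsidy: 751 - 8.5p = -199 + 4p gives p* = 76, q* = 105.
With the subsidy, sellers receive ps = pb + 25 for each unit, where pb is the price buyers pay.
Supply in terms of pb becomes qs = -199 + 4(pb + 25) = -99 + 4pb. Setting this equal to demand: 751 - 8.5pb = -99 + 4pb, so pb = 68.
Sellers receive ps = 68 + 25 = 93; q' = 751 − 8.5·68 = 173.
ΔCS = ½(105 + 173)(76 − 68) = 1112; ΔPS = ½(105 + 173)(93 − 76) = 2363.
Government spending = 25 × 173 = 4325.
Net change = 1112 + 2363 − 4325 = -850. The loss equals the DWL triangle ½·25·68.

Net change in total surplus = -€850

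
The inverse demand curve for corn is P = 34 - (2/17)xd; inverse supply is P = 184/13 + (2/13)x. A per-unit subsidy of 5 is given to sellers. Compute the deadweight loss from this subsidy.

Pre-subsidy: 34 - (2/17)x = 184/13 + (2/13)x gives x* = 73.1 and P* = 25.4.
With the subsidy, sellers receive Ps = Pb + 5 for each unit, where Pb is the price buyers pay.
On the curves, Pb = 34 - (2/17)x and Ps = 184/13 + (2/13)x; the wedge Ps − Pb = 5 gives 184/13 + (2/13)x − (34 - (2/17)x) = 5, so x' = 5491/60.
Then Pb = 34 − (2/17)·(5491/60) = 697/30 and Ps = 184/13 + (2/13)·(5491/60) = 847/30.
The subsidy expands output by 5491/60 − 73.1 = 221/12 past the efficient level; on those units the gap between marginal cost and willingness to pay runs from 0 up to 5.
DWL = ½ × 5 × 221/12 = 1105/24.

Deadweight loss = 1105/24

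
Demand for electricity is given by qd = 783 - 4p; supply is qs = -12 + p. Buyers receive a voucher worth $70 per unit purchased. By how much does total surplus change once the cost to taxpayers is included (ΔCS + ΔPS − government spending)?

Net change in total surplus = -$1960

Pre-subsidy: 783 - 4p = -12 + p gives p* = 159, q* = 147.
With the rebate, buyers effectively pay pb = ps − 70, where ps is the price sellers receive.
Demand in terms of ps becomes qd = 783 − 4(ps − 70) = 1063 - 4ps. Setting this equal to supply: 1063 - 4ps = -12 + ps, so ps = 215.
Buyers pay pb = 215 − 70 = 145; q' = -12 + 1·215 = 203.
ΔCS = ½(147 + 203)(159 − 145) = 2450; ΔPS = ½(147 + 203)(215 − 159) = 9800.
Government spending = 70 × 203 = 14210.
Net change = 2450 + 9800 − 14210 = -1960. The loss equals the DWL triangle ½·70·56.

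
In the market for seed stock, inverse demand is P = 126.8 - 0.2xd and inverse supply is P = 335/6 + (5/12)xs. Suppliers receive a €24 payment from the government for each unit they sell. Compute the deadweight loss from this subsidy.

Pre-subsidy: 126.8 - 0.2x = 335/6 + (5/12)x gives x* = 4258/37 and P* = 3840/37.
With the subsidy, sellers receive Ps = Pb + 24 for each unit, where Pb is the price buyers pay.
On the curves, Pb = 126.8 - 0.2x and Ps = 335/6 + (5/12)x; the wedge Ps − Pb = 24 gives 335/6 + (5/12)x − (126.8 - 0.2x) = 24, so x' = 154.
Then Pb = 126.8 − 0.2·154 = 96 and Ps = 335/6 + (5/12)·154 = 120.
The subsidy expands output by 154 − 4258/37 = 1440/37 past the efficient level; on those units the gap between marginal cost and willingness to pay runs from 0 up to 24.
DWL = ½ × 24 × 1440/37 = 17280/37.

Deadweight loss = 17280/37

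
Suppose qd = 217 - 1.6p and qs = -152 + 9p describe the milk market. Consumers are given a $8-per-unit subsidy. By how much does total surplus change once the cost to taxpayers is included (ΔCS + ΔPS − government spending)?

Pre-subsidy: 217 - 1.6p = -152 + 9p gives p* = 1845/53, q* = 8549/53.
With the rebate, buyers effectively pay pb = ps − 8, where ps is the price sellers receive.
Demand in terms of ps becomes qd = 217 − 1.6(ps − 8) = 229.8 - 1.6ps. Setting this equal to supply: 229.8 - 1.6ps = -152 + 9ps, so ps = 1909/53.
Buyers pay pb = 1909/53 − 8 = 1485/53; q' = -152 + 9·(1909/53) = 9125/53.
ΔCS = ½(8549/53 + 9125/53)(1845/53 − 1485/53) = 3181320/2809; ΔPS = ½(8549/53 + 9125/53)(1909/53 − 1845/53) = 565568/2809.
Government spending = 8 × 9125/53 = 73000/53.
Net change = 3181320/2809 + 565568/2809 − 73000/53 = -2304/53. The loss equals the DWL triangle ½·8·576/53.

Net change in total surplus = -2304/53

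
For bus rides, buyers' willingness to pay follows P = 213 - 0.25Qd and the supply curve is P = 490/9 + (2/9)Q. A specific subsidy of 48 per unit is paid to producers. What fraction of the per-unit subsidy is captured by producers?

Pre-subsidy: 213 - 0.25Q = 490/9 + (2/9)Q gives Q* = 5708/17 and P* = 2194/17.
With the subsidy, sellers receive Ps = Pb + 48 for each unit, where Pb is the price buyers pay.
On the curves, Pb = 213 - 0.25Q and Ps = 490/9 + (2/9)Q; the wedge Ps − Pb = 48 gives 490/9 + (2/9)Q − (213 - 0.25Q) = 48, so Q' = 7436/17.
Then Pb = 213 − 0.25·(7436/17) = 1762/17 and Ps = 490/9 + (2/9)·(7436/17) = 2578/17.
Buyers' price falls by P* − Pb = 2194/17 − 1762/17 = 432/17; sellers' price rises by Ps − P* = 2578/17 − 2194/17 = 384/17.
So producers capture (384/17)/48 = 8/17 of each unit of subsidy.

Producer share = 8/17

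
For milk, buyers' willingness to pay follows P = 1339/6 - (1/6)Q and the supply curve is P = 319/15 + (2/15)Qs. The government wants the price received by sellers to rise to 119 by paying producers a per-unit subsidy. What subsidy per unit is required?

At a seller price of 119, quantity supplied is -159.5 + 7.5·119 = 733.
Buyers absorb 733 only when they pay Pb = 1339/6 − (1/6)·733 = 101.
s = Ps − Pb = 119 − 101 = 18.

Required subsidy s = 18 per unit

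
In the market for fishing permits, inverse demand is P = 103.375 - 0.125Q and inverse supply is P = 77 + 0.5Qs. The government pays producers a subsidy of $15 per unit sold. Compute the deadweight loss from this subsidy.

Pre-subsidy: 103.375 - 0.125Q = 77 + 0.5Q gives Q* = 42.2 and P* = 98.1.
With the subsidy, sellers receive Ps = Pb + 15 for each unit, where Pb is the price buyers pay.
On the curves, Pb = 103.375 - 0.125Q and Ps = 77 + 0.5Q; the wedge Ps − Pb = 15 gives 77 + 0.5Q − (103.375 - 0.125Q) = 15, so Q' = 66.2.
Then Pb = 103.375 − 0.125·66.2 = 95.1 and Ps = 77 + 0.5·66.2 = 110.1.
The subsidy expands output by 66.2 − 42.2 = 24 past the efficient level; on those units the gap between marginal cost and willingness to pay runs from 0 up to 15.
DWL = ½ × 15 × 24 = 180.

Deadweight loss = $180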